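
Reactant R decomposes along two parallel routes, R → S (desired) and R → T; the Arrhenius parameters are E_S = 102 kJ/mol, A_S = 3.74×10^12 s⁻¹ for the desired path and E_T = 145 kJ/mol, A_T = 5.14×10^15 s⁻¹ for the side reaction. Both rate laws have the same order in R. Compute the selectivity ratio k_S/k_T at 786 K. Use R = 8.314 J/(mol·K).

0.524

With equal orders, S_{S/T} = k_S/k_T = (A_S/A_T)·exp[(E_T−E_S)/(RT)].
(E_T−E_S)/(RT) = (145−102)×10³/(8.314×786) = 43000/6535 = 6.580.
k_S/k_T = (3.74×10^12/5.14×10^15)·exp(6.580) = 7.276×10^-4 × 720.6 = 0.524.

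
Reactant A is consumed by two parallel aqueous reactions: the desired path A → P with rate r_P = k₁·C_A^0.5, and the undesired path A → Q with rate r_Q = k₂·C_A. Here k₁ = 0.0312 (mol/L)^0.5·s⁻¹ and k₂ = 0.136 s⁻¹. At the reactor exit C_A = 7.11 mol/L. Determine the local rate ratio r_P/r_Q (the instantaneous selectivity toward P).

S_{P/Q} = r_P/r_Q = (k₁·C_A^0.5)/(k₂·C_A) = (k₁/k₂)·C_A^-0.5.
= (0.0312×7.110^0.5) / (0.136×7.110) = 0.08319/0.9670 = 0.0860.

0.0860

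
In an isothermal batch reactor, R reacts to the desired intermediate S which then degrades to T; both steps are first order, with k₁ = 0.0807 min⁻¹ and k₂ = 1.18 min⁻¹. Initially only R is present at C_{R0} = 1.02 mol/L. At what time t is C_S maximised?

2.44 min

The intermediate peaks when r₁ = r₂, i.e. k₁e^(−k₁t) = k₂e^(−k₂t), giving t_opt = ln(k₂/k₁)/(k₂−k₁).
= ln(1.18/0.0807)/(1.18−0.0807) = ln(14.62)/1.099 = 2.683/1.099 = 2.44 min.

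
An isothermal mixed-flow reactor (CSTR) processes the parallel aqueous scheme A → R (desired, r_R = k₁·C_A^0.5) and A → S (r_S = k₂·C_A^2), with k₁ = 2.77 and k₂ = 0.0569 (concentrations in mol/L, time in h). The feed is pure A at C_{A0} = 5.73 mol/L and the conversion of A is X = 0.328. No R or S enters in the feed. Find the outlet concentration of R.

Exit C_A = C_{A0}(1−X) = 5.73×0.672 = 3.851 mol/L.
A CSTR operates uniformly at the exit composition, giving r_R = 5.436 and r_S = 0.8436 (each k·C_A^n at C_A = 3.851).
Fraction of consumed A going to R: r_R/(r_R+r_S) = 0.8656.
C_R = 0.8656·C_{A0}·X = 0.8656×5.73×0.328 = 1.63 mol/L.

1.63 mol/L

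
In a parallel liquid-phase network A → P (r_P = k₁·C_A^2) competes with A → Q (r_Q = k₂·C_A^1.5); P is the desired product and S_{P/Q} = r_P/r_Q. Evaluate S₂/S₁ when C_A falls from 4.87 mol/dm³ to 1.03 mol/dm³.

S_{P/Q} = (k₁/k₂)·C_A^0.5, so S₂/S₁ = (C_{A,2}/C_{A,1})^0.5.
= (1.03/4.87)^0.5 = (0.2115)^0.5 = 0.460.

0.460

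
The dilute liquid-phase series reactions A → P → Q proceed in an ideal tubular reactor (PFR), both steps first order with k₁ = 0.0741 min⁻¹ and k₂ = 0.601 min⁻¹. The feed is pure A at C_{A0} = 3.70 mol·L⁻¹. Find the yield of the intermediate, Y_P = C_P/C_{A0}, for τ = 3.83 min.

For first-order series with pure A initially, C_P(τ) = k₁C_{A0}/(k₂−k₁)·(e^(−k₁τ) − e^(−k₂τ)).
e^(−k₁τ) = e^(−0.0741×3.83) = e^(−0.2838) = 0.7529; e^(−k₂τ) = e^(−2.302) = 0.1001.
C_P = 0.0741×3.70/(0.601−0.0741) × (0.7529−0.1001) = 0.5203×0.6528 = 0.3397 mol·L⁻¹.
Y_P = C_P/C_{A0} = 0.3397/3.70 = 0.0918.

0.0918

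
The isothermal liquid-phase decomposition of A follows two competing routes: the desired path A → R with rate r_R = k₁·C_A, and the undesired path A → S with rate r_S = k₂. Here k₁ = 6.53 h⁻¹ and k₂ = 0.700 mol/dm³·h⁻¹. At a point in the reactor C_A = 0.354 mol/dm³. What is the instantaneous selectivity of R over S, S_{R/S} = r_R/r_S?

3.30

S_{R/S} = r_R/r_S = (k₁·C_A)/(k₂) = (k₁/k₂)·C_A.
= (6.53×0.3540) / (0.700) = 2.312/0.7000 = 3.30.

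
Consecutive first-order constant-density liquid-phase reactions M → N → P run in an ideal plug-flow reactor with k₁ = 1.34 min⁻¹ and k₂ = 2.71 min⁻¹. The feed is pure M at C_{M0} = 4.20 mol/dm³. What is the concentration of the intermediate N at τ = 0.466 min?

1.04 mol/dm³

The intermediate concentration in a first-order A→B→C sequence is C_N = k₁C_{M0}(e^(−k₁τ) − e^(−k₂τ))/(k₂−k₁).
e^(−k₁τ) = e^(−1.34×0.466) = e^(−0.6244) = 0.5356; e^(−k₂τ) = e^(−1.263) = 0.2828.
C_N = 1.34×4.20/(2.71−1.34) × (0.5356−0.2828) = 4.108×0.2527 = 1.038 mol/dm³.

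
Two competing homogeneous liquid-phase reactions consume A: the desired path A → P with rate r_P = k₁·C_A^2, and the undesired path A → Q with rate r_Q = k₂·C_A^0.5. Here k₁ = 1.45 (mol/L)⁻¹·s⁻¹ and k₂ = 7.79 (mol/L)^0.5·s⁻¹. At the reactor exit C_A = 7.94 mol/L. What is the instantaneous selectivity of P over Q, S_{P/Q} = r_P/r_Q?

S_{P/Q} = r_P/r_Q = (k₁·C_A^2)/(k₂·C_A^0.5) = (k₁/k₂)·C_A^1.5.
= (1.45×7.940^2) / (7.79×7.940^0.5) = 91.41/21.95 = 4.16.
Since the desired path is higher order in A, keeping C_A high (PFR or concentrated feed) favours P.

4.16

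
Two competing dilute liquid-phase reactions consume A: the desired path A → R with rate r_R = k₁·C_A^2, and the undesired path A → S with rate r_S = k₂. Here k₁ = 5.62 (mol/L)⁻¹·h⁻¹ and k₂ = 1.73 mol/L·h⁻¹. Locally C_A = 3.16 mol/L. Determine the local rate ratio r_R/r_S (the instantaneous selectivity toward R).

S_{R/S} = r_R/r_S = (k₁·C_A^2)/(k₂) = (k₁/k₂)·C_A^2.
= (5.62×3.160^2) / (1.73) = 56.12/1.730 = 32.4.
Since the desired path is higher order in A, keeping C_A high (PFR or concentrated feed) favours R.

32.4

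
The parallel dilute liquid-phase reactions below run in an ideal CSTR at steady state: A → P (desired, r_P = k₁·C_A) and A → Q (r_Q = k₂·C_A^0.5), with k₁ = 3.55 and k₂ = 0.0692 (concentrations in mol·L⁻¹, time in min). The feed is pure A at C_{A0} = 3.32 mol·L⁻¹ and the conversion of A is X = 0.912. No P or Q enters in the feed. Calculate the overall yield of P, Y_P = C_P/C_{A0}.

Exit C_A = C_{A0}(1−X) = 3.32×0.0880 = 0.2922 mol·L⁻¹.
Rates in a CSTR are evaluated at the outlet concentration: r_P = 3.55×0.2922 = 1.037, r_Q = 0.0692×0.2922^0.5 = 0.03740.
Fraction of consumed A going to P: r_P/(r_P+r_Q) = 0.9652.
C_P = 0.9652·C_{A0}·X = 0.9652×3.32×0.912 = 2.92 mol·L⁻¹; Y_P = C_P/C_{A0} = 0.880.

0.880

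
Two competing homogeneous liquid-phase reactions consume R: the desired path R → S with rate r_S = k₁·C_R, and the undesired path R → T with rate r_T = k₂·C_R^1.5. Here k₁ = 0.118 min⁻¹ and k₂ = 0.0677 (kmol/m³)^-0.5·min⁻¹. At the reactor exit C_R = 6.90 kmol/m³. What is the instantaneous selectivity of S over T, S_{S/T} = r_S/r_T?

0.664

S_{S/T} = r_S/r_T = (k₁·C_R)/(k₂·C_R^1.5) = (k₁/k₂)·C_R^-0.5.
= (0.118×6.900) / (0.0677×6.900^1.5) = 0.8142/1.227 = 0.664.
The undesired path is higher order in R, so low C_R (CSTR or dilute feed) favours S.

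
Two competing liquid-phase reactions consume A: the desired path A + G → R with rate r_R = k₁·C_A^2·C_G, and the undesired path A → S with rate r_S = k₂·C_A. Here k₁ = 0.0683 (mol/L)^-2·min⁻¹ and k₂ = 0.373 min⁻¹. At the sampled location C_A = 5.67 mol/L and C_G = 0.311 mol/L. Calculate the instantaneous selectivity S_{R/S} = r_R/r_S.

S_{R/S} = r_R/r_S = (k₁·C_A^2·C_G)/(k₂·C_A) = (k₁/k₂)·C_A·C_G.
= (0.0683×5.670^2×0.3110) / (0.373×5.670) = 0.6829/2.115 = 0.323.
Since the desired path is higher order in A, keeping C_A high (PFR or concentrated feed) favours R.

0.323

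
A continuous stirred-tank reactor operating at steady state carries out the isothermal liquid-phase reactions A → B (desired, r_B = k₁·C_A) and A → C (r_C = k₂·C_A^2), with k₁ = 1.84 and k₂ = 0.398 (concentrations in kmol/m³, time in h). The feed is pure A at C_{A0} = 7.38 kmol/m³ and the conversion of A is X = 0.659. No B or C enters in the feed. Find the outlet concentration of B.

3.15 kmol/m³

Exit C_A = C_{A0}(1−X) = 7.38×0.341 = 2.517 kmol/m³.
A CSTR operates uniformly at the exit composition, giving r_B = 4.631 and r_C = 2.521 (each k·C_A^n at C_A = 2.517).
Fraction of consumed A going to B: r_B/(r_B+r_C) = 0.6475.
C_B = 0.6475·C_{A0}·X = 0.6475×7.38×0.659 = 3.15 kmol/m³.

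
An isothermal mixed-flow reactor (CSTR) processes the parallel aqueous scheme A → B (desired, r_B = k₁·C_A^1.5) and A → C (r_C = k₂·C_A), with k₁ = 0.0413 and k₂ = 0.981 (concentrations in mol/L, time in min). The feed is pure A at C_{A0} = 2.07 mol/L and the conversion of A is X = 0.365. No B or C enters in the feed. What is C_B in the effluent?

Exit C_A = C_{A0}(1−X) = 2.07×0.635 = 1.314 mol/L.
Rates in a CSTR are evaluated at the outlet concentration: r_B = 0.0413×1.314^1.5 = 0.06224, r_C = 0.981×1.314 = 1.289.
Fraction of consumed A going to B: r_B/(r_B+r_C) = 0.04604.
C_B = 0.04604·C_{A0}·X = 0.04604×2.07×0.365 = 0.0348 mol/L.

0.0348 mol/L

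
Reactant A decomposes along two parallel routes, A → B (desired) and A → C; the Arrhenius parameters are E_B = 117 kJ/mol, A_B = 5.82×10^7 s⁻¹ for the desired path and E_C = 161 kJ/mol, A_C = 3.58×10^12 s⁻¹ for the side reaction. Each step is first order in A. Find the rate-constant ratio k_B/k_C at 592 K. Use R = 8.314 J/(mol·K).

0.124

Since both paths have the same order in A, the concentration cancels and S_{B/C} = k_B/k_C = (A_B/A_C)·exp[(E_C−E_B)/(RT)].
(E_C−E_B)/(RT) = (161−117)×10³/(8.314×592) = 44000/4922 = 8.940.
k_B/k_C = (5.82×10^7/3.58×10^12)·exp(8.940) = 1.626×10^-5 × 7629 = 0.124.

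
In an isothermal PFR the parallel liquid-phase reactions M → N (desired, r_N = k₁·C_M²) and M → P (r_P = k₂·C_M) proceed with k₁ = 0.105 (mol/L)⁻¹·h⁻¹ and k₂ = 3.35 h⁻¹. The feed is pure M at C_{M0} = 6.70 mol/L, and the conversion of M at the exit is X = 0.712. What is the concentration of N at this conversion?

0.562 mol/L

C_M = C_{M0}(1−X) = 1.930 mol/L.
Along a PFR/batch, dC_P/dC_M = −r_P/(r_N+r_P) = −k₂/(k₂+k₁·C_M).
Integrating from C_{M0} to C_M: C_P = (3.35/0.105)·ln[(3.35+0.105·6.70)/(3.35+0.105·1.93)] = 31.90·ln(4.053/3.553) = 4.208 mol/L.
Then C_N = (C_{M0}−C_M) − C_P = 4.770 − 4.208 = 0.5622 mol/L.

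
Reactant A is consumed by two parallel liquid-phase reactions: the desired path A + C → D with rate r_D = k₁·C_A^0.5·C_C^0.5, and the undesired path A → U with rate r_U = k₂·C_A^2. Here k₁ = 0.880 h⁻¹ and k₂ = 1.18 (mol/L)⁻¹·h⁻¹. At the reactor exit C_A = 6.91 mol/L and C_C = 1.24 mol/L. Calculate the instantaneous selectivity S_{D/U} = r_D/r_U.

S_{D/U} = r_D/r_U = (k₁·C_A^0.5·C_C^0.5)/(k₂·C_A^2) = (k₁/k₂)·C_A^-1.5·C_C^0.5.
= (0.880×6.910^0.5×1.240^0.5) / (1.18×6.910^2) = 2.576/56.34 = 0.0457.
The undesired path is higher order in A, so low C_A (CSTR or dilute feed) favours D.

0.0457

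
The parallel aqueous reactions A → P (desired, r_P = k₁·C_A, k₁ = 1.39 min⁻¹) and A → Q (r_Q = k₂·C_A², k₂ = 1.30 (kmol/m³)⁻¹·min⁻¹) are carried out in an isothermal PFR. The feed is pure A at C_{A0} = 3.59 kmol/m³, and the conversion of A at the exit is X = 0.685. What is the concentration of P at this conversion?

C_A = C_{A0}(1−X) = 1.131 kmol/m³.
Along a PFR/batch, dC_P/dC_A = −r_P/(r_P+r_Q) = −k₁/(k₁+k₂·C_A).
Integrating from C_{A0} to C_A: C_P = (1.39/1.30)·ln[(1.39+1.30·3.59)/(1.39+1.30·1.13)] = 1.069·ln(6.057/2.860) = 0.8023 kmol/m³.

0.802 kmol/m³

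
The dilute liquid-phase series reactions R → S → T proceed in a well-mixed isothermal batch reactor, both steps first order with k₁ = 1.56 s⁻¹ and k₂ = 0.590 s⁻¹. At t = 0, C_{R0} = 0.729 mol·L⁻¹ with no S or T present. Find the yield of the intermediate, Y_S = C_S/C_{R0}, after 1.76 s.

0.466

Solving the coupled first-order balances gives C_S(t) = [k₁/(k₂−k₁)]·C_{R0}·(e^(−k₁t) − e^(−k₂t)).
e^(−k₁t) = e^(−1.56×1.76) = e^(−2.746) = 0.06421; e^(−k₂t) = e^(−1.038) = 0.3540.
C_S = 1.56×0.729/(0.590−1.56) × (0.06421−0.3540) = (-1.172)×(-0.2898) = 0.3398 mol·L⁻¹.
Y_S = C_S/C_{R0} = 0.3398/0.729 = 0.466.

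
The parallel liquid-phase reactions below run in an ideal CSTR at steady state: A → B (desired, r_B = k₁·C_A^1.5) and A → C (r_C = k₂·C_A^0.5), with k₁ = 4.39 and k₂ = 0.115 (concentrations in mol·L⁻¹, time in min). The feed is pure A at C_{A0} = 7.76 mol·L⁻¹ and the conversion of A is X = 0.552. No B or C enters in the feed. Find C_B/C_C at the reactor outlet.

Exit C_A = C_{A0}(1−X) = 7.76×0.448 = 3.476 mol·L⁻¹.
A CSTR operates uniformly at the exit composition, giving r_B = 28.46 and r_C = 0.2144 (each k·C_A^n at C_A = 3.476).
Overall selectivity = C_B/C_C = r_Bτ/(r_Cτ) = r_B/r_C = 133.

133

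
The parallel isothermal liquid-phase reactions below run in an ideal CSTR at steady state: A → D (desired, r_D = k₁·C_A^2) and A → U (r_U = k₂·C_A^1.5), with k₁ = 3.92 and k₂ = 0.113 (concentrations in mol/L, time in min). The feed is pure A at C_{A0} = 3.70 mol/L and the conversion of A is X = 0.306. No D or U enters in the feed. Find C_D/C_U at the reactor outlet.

Exit C_A = C_{A0}(1−X) = 3.70×0.694 = 2.568 mol/L.
In a CSTR the entire volume is at exit conditions, so r_D = 3.92×2.568^2 = 25.85 and r_U = 0.113×2.568^1.5 = 0.4650.
Overall selectivity = C_D/C_U = r_Dτ/(r_Uτ) = r_D/r_U = 55.6.

55.6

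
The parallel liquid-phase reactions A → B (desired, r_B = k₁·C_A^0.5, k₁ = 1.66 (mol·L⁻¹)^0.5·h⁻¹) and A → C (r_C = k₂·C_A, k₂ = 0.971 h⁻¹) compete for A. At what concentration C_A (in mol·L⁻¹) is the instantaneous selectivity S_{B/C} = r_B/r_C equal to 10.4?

0.0270 mol·L⁻¹

S_{B/C} = (k₁/k₂)·C_A^-0.5 ⇒ C_A = (S·k₂/k₁)^(-2).
= (10.4×0.971/1.66)^(-2) = (6.083)^(-2) = 0.0270 mol·L⁻¹.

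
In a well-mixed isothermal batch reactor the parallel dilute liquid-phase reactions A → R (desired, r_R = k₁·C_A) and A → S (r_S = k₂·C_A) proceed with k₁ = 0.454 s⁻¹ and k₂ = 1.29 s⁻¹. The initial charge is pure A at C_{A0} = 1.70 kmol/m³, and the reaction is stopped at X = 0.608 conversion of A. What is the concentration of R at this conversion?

C_A = C_{A0}(1−X) = 0.6664 kmol/m³.
Both paths are first order in A, so the instantaneous fraction to R is constant: dC_R/d(−C_A) = k₁/(k₁+k₂) = 0.2603.
C_R = 0.2603·(C_{A0}−C_A) = 0.2603×1.034 = 0.269 kmol/m³.

0.269 kmol/m³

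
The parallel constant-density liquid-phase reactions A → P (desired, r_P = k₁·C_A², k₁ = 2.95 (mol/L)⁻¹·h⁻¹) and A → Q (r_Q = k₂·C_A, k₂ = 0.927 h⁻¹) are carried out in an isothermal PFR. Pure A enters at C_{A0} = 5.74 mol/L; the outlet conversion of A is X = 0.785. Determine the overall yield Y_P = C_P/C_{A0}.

C_A = C_{A0}(1−X) = 1.234 mol/L.
Along a PFR/batch, dC_Q/dC_A = −r_Q/(r_P+r_Q) = −k₂/(k₂+k₁·C_A).
Integrating from C_{A0} to C_A: C_Q = (0.927/2.95)·ln[(0.927+2.95·5.74)/(0.927+2.95·1.23)] = 0.3142·ln(17.86/4.568) = 0.4285 mol/L.
Then C_P = (C_{A0}−C_A) − C_Q = 4.506 − 0.4285 = 4.077 mol/L.
Y_P = C_P/C_{A0} = 4.077/5.74 = 0.710.

0.710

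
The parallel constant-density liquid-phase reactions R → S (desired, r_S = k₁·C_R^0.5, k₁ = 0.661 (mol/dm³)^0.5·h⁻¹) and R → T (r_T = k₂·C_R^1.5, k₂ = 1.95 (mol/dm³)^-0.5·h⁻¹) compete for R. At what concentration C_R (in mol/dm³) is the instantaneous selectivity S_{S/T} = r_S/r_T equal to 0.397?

0.854 mol/dm³

S_{S/T} = (k₁/k₂)·C_R⁻¹ ⇒ C_R = (S·k₂/k₁)^(-1).
= (0.397×1.95/0.661)^(-1) = (1.171)^(-1) = 0.854 mol/dm³.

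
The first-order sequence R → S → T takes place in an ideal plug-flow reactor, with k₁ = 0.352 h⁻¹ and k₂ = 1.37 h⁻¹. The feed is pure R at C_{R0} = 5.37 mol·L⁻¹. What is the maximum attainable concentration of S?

0.862 mol·L⁻¹

At the optimum, C_{S,max}/C_{R0} = (k₁/k₂)^[k₂/(k₂−k₁)].
= (0.352/1.37)^(1.37/(1.37−0.352)) = (0.2569)^(1.346) = 0.1606.
C_{S,max} = 0.1606×5.37 = 0.862 mol·L⁻¹.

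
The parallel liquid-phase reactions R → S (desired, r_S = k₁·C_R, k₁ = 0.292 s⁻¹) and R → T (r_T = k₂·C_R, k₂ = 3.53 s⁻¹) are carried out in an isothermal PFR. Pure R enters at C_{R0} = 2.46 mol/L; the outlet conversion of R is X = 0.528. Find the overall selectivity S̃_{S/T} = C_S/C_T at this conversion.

0.0827

C_R = C_{R0}(1−X) = 1.161 mol/L.
Both paths are first order in R, so the instantaneous fraction to S is constant: dC_S/d(−C_R) = k₁/(k₁+k₂) = 0.07640.
C_S = 0.07640·(C_{R0}−C_R) = 0.07640×1.299 = 0.0992 mol/L.
C_T = (C_{R0}−C_R)−C_S = 1.200 mol/L; S̃_{S/T} = 0.09923/1.200 = 0.0827.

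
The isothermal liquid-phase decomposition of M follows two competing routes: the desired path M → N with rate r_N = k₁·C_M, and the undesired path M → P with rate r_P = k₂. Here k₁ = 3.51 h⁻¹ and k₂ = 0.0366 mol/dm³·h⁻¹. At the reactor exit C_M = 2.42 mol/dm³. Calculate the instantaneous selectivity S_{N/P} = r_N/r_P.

S_{N/P} = r_N/r_P = (k₁·C_M)/(k₂) = (k₁/k₂)·C_M.
= (3.51×2.420) / (0.0366) = 8.494/0.03660 = 232.

232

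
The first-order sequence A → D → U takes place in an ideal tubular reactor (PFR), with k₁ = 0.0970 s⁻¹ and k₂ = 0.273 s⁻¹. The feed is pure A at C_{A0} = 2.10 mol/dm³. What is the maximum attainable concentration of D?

0.422 mol/dm³

Evaluating C_D at τ_opt = ln(k₂/k₁)/(k₂−k₁) gives C_{D,max}/C_{A0} = (k₁/k₂)^[k₂/(k₂−k₁)].
= (0.0970/0.273)^(0.273/(0.273−0.0970)) = (0.3553)^(1.551) = 0.2009.
C_{D,max} = 0.2009×2.10 = 0.422 mol/dm³.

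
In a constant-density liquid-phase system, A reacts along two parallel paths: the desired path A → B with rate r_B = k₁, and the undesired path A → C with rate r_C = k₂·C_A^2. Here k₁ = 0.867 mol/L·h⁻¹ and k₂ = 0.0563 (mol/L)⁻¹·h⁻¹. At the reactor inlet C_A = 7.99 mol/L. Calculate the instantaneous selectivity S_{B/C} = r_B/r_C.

0.241

S_{B/C} = r_B/r_C = (k₁)/(k₂·C_A^2) = (k₁/k₂)·C_A^-2.
= (0.867) / (0.0563×7.990^2) = 0.8670/3.594 = 0.241.
The undesired path is higher order in A, so low C_A (CSTR or dilute feed) favours B.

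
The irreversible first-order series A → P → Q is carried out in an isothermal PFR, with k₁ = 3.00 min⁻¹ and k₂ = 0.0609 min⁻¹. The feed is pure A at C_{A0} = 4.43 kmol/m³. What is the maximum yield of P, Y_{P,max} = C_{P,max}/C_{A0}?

0.922

At the optimum, C_{P,max}/C_{A0} = (k₁/k₂)^[k₂/(k₂−k₁)].
= (3.00/0.0609)^(0.0609/(0.0609−3.00)) = (49.26)^(-0.02072) = 0.9224.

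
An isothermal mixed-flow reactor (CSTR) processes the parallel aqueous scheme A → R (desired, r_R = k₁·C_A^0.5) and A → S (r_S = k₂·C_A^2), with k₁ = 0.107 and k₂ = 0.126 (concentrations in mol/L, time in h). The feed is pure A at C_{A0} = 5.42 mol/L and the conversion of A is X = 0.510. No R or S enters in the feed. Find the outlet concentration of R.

0.453 mol/L

Exit C_A = C_{A0}(1−X) = 5.42×0.490 = 2.656 mol/L.
In a CSTR the entire volume is at exit conditions, so r_R = 0.107×2.656^0.5 = 0.1744 and r_S = 0.126×2.656^2 = 0.8887.
Fraction of consumed A going to R: r_R/(r_R+r_S) = 0.1640.
C_R = 0.1640·C_{A0}·X = 0.1640×5.42×0.510 = 0.453 mol/L.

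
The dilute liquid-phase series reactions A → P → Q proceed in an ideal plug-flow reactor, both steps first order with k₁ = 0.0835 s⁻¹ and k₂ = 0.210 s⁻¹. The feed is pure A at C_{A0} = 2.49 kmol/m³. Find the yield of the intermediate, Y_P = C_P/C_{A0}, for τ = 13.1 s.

The intermediate concentration in a first-order A→B→C sequence is C_P = k₁C_{A0}(e^(−k₁τ) − e^(−k₂τ))/(k₂−k₁).
e^(−k₁τ) = e^(−0.0835×13.1) = e^(−1.094) = 0.3349; e^(−k₂τ) = e^(−2.751) = 0.06386.
C_P = 0.0835×2.49/(0.210−0.0835) × (0.3349−0.06386) = 1.644×0.2711 = 0.4455 kmol/m³.
Y_P = C_P/C_{A0} = 0.4455/2.49 = 0.179.

0.179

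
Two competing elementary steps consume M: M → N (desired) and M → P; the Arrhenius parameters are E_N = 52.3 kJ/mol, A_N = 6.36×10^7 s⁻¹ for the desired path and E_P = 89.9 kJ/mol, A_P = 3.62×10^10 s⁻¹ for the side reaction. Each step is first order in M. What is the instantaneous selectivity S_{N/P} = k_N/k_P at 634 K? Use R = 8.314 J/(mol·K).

2.20

Since both paths have the same order in M, the concentration cancels and S_{N/P} = k_N/k_P = (A_N/A_P)·exp[(E_P−E_N)/(RT)].
(E_P−E_N)/(RT) = (89.9−52.3)×10³/(8.314×634) = 37600/5271 = 7.133.
k_N/k_P = (6.36×10^7/3.62×10^10)·exp(7.133) = 0.001757 × 1253 = 2.20.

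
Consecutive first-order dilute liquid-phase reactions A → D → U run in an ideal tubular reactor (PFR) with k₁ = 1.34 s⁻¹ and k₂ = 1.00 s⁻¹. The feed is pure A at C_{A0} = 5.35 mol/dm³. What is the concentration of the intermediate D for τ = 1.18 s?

For first-order series with pure A initially, C_D(τ) = k₁C_{A0}/(k₂−k₁)·(e^(−k₁τ) − e^(−k₂τ)).
e^(−k₁τ) = e^(−1.34×1.18) = e^(−1.581) = 0.2057; e^(−k₂τ) = e^(−1.180) = 0.3073.
C_D = 1.34×5.35/(1.00−1.34) × (0.2057−0.3073) = (-21.09)×(-0.1016) = 2.141 mol/dm³.

2.14 mol/dm³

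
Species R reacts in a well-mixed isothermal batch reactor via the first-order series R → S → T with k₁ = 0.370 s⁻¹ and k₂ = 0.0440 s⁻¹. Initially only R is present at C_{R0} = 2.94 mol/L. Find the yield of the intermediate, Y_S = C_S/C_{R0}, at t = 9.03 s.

0.723

Solving the coupled first-order balances gives C_S(t) = [k₁/(k₂−k₁)]·C_{R0}·(e^(−k₁t) − e^(−k₂t)).
e^(−k₁t) = e^(−0.370×9.03) = e^(−3.341) = 0.03540; e^(−k₂t) = e^(−0.3973) = 0.6721.
C_S = 0.370×2.94/(0.0440−0.370) × (0.03540−0.6721) = (-3.337)×(-0.6367) = 2.125 mol/L.
Y_S = C_S/C_{R0} = 2.125/2.94 = 0.723.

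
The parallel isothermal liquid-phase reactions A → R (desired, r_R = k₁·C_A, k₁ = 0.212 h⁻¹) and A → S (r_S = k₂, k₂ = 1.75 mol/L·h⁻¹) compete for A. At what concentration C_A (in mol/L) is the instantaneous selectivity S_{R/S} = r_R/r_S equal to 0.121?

S_{R/S} = (k₁/k₂)·C_A ⇒ C_A = S·k₂/k₁.
= 0.121×1.75/0.212 = 0.999 mol/L.

0.999 mol/L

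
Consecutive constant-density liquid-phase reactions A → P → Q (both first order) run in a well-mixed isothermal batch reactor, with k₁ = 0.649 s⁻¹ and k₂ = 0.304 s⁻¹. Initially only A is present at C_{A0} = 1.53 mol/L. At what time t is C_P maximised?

2.20 s

The intermediate peaks when r₁ = r₂, i.e. k₁e^(−k₁t) = k₂e^(−k₂t), giving t_opt = ln(k₂/k₁)/(k₂−k₁).
= ln(0.304/0.649)/(0.304−0.649) = ln(0.4684)/-0.3450 = -0.7584/-0.3450 = 2.20 s.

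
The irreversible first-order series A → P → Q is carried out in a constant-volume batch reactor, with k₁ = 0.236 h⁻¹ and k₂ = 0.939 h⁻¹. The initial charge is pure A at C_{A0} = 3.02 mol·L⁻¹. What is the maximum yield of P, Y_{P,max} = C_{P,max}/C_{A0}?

Evaluating C_P at t_opt = ln(k₂/k₁)/(k₂−k₁) gives C_{P,max}/C_{A0} = (k₁/k₂)^[k₂/(k₂−k₁)].
= (0.236/0.939)^(0.939/(0.939−0.236)) = (0.2513)^(1.336) = 0.1581.

0.158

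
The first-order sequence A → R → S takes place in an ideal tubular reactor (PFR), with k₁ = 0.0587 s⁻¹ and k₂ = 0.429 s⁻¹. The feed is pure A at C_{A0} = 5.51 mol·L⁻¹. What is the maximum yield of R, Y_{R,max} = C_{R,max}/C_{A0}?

0.0998

At the optimum, C_{R,max}/C_{A0} = (k₁/k₂)^[k₂/(k₂−k₁)].
= (0.0587/0.429)^(0.429/(0.429−0.0587)) = (0.1368)^(1.159) = 0.09983.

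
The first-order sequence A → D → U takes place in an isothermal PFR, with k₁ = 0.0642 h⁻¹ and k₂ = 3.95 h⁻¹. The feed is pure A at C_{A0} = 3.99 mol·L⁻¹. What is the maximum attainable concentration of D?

0.0606 mol·L⁻¹

For a first-order series the maximum intermediate yield is C_{D,max}/C_{A0} = (k₁/k₂)^[k₂/(k₂−k₁)].
= (0.0642/3.95)^(3.95/(3.95−0.0642)) = (0.01625)^(1.017) = 0.01518.
C_{D,max} = 0.01518×3.99 = 0.0606 mol·L⁻¹.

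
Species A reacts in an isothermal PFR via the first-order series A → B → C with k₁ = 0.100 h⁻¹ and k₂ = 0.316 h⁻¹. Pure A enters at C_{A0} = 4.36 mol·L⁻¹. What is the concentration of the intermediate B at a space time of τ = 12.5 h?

0.539 mol·L⁻¹

The intermediate concentration in a first-order A→B→C sequence is C_B = k₁C_{A0}(e^(−k₁τ) − e^(−k₂τ))/(k₂−k₁).
e^(−k₁τ) = e^(−0.100×12.5) = e^(−1.250) = 0.2865; e^(−k₂τ) = e^(−3.950) = 0.01925.
C_B = 0.100×4.36/(0.316−0.100) × (0.2865−0.01925) = 2.019×0.2673 = 0.5394 mol·L⁻¹.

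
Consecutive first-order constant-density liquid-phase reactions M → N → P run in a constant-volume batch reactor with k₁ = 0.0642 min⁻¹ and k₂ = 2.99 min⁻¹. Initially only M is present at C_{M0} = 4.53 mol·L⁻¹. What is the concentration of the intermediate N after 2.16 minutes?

The intermediate concentration in a first-order A→B→C sequence is C_N = k₁C_{M0}(e^(−k₁t) − e^(−k₂t))/(k₂−k₁).
e^(−k₁t) = e^(−0.0642×2.16) = e^(−0.1387) = 0.8705; e^(−k₂t) = e^(−6.458) = 0.001567.
C_N = 0.0642×4.53/(2.99−0.0642) × (0.8705−0.001567) = 0.09940×0.8689 = 0.08637 mol·L⁻¹.

0.0864 mol·L⁻¹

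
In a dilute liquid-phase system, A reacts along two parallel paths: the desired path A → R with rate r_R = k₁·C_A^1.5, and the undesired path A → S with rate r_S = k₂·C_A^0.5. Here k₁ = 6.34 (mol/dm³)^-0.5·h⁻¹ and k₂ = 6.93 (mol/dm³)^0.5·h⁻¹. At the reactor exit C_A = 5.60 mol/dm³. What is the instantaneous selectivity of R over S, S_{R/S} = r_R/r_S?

5.12

S_{R/S} = r_R/r_S = (k₁·C_A^1.5)/(k₂·C_A^0.5) = (k₁/k₂)·C_A.
= (6.34×5.600^1.5) / (6.93×5.600^0.5) = 84.02/16.40 = 5.12.
Since the desired path is higher order in A, keeping C_A high (PFR or concentrated feed) favours R.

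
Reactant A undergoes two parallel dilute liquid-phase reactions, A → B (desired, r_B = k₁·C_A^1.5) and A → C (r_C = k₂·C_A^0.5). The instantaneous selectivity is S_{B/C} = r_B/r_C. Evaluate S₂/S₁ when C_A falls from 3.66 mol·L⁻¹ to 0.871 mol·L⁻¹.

S_{B/C} = (k₁/k₂)·C_A, so S₂/S₁ = (C_{A,2}/C_{A,1}).
= 0.871/3.66 = 0.238.
Selectivity toward B falls as C_A falls — high-concentration operation is favoured.

0.238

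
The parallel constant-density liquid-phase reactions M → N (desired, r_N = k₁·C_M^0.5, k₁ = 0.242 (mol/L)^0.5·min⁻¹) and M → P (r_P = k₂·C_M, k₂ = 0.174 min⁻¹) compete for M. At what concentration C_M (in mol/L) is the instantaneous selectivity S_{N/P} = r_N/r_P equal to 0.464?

8.98 mol/L

S_{N/P} = (k₁/k₂)·C_M^-0.5 ⇒ C_M = (S·k₂/k₁)^(-2).
= (0.464×0.174/0.242)^(-2) = (0.3336)^(-2) = 8.98 mol/L.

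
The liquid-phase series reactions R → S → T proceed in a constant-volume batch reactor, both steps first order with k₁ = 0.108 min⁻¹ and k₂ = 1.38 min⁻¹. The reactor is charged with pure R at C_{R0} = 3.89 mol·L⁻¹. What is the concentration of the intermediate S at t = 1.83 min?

The intermediate concentration in a first-order A→B→C sequence is C_S = k₁C_{R0}(e^(−k₁t) − e^(−k₂t))/(k₂−k₁).
e^(−k₁t) = e^(−0.108×1.83) = e^(−0.1976) = 0.8207; e^(−k₂t) = e^(−2.525) = 0.08003.
C_S = 0.108×3.89/(1.38−0.108) × (0.8207−0.08003) = 0.3303×0.7406 = 0.2446 mol·L⁻¹.

0.245 mol·L⁻¹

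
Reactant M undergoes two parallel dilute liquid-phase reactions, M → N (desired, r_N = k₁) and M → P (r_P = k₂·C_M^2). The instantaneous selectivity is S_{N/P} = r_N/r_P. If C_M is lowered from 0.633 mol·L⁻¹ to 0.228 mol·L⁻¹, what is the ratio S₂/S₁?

S_{N/P} = (k₁/k₂)·C_M^-2, so S₂/S₁ = (C_{M,2}/C_{M,1})^-2.
= (0.228/0.633)^(-2) = (0.3602)^(-2) = 7.71.
Selectivity toward N rises as C_M falls — low-concentration operation is favoured.

7.71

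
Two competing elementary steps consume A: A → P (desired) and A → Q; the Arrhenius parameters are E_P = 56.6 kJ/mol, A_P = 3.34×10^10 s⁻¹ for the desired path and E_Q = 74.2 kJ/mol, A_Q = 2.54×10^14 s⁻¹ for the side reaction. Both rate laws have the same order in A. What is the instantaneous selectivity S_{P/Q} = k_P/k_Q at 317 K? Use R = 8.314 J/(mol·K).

With equal orders, S_{P/Q} = k_P/k_Q = (A_P/A_Q)·exp[(E_Q−E_P)/(RT)].
(E_Q−E_P)/(RT) = (74.2−56.6)×10³/(8.314×317) = 17600/2636 = 6.678.
k_P/k_Q = (3.34×10^10/2.54×10^14)·exp(6.678) = 1.315×10^-4 × 794.7 = 0.104.

0.104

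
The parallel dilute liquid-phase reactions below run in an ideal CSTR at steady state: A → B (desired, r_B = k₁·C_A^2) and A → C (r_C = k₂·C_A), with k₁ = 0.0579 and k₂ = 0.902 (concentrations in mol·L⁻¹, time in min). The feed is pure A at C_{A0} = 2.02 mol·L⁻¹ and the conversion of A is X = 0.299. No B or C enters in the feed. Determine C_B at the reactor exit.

0.0503 mol·L⁻¹

Exit C_A = C_{A0}(1−X) = 2.02×0.701 = 1.416 mol·L⁻¹.
Rates in a CSTR are evaluated at the outlet concentration: r_B = 0.0579×1.416^2 = 0.1161, r_C = 0.902×1.416 = 1.277.
Fraction of consumed A going to B: r_B/(r_B+r_C) = 0.08332.
C_B = 0.08332·C_{A0}·X = 0.08332×2.02×0.299 = 0.0503 mol·L⁻¹.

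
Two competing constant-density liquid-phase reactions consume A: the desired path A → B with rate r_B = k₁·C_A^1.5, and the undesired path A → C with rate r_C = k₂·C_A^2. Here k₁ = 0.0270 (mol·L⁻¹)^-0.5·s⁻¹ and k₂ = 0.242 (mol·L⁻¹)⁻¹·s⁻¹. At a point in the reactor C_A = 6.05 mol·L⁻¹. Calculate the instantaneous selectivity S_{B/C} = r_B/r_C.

S_{B/C} = r_B/r_C = (k₁·C_A^1.5)/(k₂·C_A^2) = (k₁/k₂)·C_A^-0.5.
= (0.0270×6.050^1.5) / (0.242×6.050^2) = 0.4018/8.858 = 0.0454.
The undesired path is higher order in A, so low C_A (CSTR or dilute feed) favours B.

0.0454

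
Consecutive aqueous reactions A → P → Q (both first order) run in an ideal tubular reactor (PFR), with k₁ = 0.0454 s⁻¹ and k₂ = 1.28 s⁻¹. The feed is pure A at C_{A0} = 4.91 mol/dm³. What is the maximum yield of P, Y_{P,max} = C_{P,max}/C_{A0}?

0.0314

At the optimum, C_{P,max}/C_{A0} = (k₁/k₂)^[k₂/(k₂−k₁)].
= (0.0454/1.28)^(1.28/(1.28−0.0454)) = (0.03547)^(1.037) = 0.03137.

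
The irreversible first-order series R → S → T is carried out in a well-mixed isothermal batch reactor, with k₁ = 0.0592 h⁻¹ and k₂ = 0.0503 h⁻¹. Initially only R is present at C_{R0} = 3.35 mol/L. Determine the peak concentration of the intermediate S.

1.33 mol/L

For a first-order series the maximum intermediate yield is C_{S,max}/C_{R0} = (k₁/k₂)^[k₂/(k₂−k₁)].
= (0.0592/0.0503)^(0.0503/(0.0503−0.0592)) = (1.177)^(-5.652) = 0.3982.
C_{S,max} = 0.3982×3.35 = 1.33 mol/L.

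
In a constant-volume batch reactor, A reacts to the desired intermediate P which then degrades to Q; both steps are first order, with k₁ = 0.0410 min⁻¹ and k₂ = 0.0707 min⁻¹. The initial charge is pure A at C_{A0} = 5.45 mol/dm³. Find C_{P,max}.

1.49 mol/dm³

At the optimum, C_{P,max}/C_{A0} = (k₁/k₂)^[k₂/(k₂−k₁)].
= (0.0410/0.0707)^(0.0707/(0.0707−0.0410)) = (0.5799)^(2.380) = 0.2733.
C_{P,max} = 0.2733×5.45 = 1.49 mol/dm³.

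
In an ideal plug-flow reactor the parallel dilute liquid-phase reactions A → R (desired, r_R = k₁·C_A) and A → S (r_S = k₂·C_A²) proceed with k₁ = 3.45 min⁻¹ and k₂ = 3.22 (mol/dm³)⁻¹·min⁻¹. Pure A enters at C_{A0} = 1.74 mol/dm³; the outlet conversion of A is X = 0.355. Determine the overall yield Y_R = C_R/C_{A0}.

0.153

C_A = C_{A0}(1−X) = 1.122 mol/dm³.
Along a PFR/batch, dC_R/dC_A = −r_R/(r_R+r_S) = −k₁/(k₁+k₂·C_A).
Integrating from C_{A0} to C_A: C_R = (3.45/3.22)·ln[(3.45+3.22·1.74)/(3.45+3.22·1.12)] = 1.071·ln(9.053/7.064) = 0.2658 mol/dm³.
Y_R = C_R/C_{A0} = 0.2658/1.74 = 0.153.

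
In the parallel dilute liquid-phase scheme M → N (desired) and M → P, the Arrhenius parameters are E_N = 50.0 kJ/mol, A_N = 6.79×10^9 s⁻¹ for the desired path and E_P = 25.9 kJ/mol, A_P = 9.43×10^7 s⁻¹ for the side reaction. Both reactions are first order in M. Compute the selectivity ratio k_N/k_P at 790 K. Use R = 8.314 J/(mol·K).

With equal orders, S_{N/P} = k_N/k_P = (A_N/A_P)·exp[(E_P−E_N)/(RT)].
(E_P−E_N)/(RT) = (25.9−50.0)×10³/(8.314×790) = -24100/6568 = -3.669.
k_N/k_P = (6.79×10^9/9.43×10^7)·exp(-3.669) = 72.00 × 0.02550 = 1.84.
Since E_N > E_P, raising the temperature improves selectivity toward N.

1.84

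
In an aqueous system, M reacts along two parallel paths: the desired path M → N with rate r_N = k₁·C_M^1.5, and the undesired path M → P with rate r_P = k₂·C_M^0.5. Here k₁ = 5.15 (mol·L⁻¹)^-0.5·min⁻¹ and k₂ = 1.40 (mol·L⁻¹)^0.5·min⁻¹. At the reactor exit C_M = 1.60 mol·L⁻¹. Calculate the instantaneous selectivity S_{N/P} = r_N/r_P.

5.89

S_{N/P} = r_N/r_P = (k₁·C_M^1.5)/(k₂·C_M^0.5) = (k₁/k₂)·C_M.
= (5.15×1.600^1.5) / (1.40×1.600^0.5) = 10.42/1.771 = 5.89.
Since the desired path is higher order in M, keeping C_M high (PFR or concentrated feed) favours N.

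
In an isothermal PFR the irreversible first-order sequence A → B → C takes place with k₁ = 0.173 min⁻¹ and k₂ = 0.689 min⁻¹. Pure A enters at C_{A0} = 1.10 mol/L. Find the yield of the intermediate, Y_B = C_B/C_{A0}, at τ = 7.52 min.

For first-order series with pure A initially, C_B(τ) = k₁C_{A0}/(k₂−k₁)·(e^(−k₁τ) − e^(−k₂τ)).
e^(−k₁τ) = e^(−0.173×7.52) = e^(−1.301) = 0.2723; e^(−k₂τ) = e^(−5.181) = 0.005621.
C_B = 0.173×1.10/(0.689−0.173) × (0.2723−0.005621) = 0.3688×0.2666 = 0.09834 mol/L.
Y_B = C_B/C_{A0} = 0.09834/1.10 = 0.0894.

0.0894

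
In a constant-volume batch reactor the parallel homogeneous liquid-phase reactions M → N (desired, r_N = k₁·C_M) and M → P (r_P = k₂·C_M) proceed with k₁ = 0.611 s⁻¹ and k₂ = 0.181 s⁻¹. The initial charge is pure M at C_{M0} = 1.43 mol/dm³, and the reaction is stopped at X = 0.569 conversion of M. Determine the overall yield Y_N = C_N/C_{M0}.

C_M = C_{M0}(1−X) = 0.6163 mol/dm³.
Both paths are first order in M, so the instantaneous fraction to N is constant: dC_N/d(−C_M) = k₁/(k₁+k₂) = 0.7715.
C_N = 0.7715·(C_{M0}−C_M) = 0.7715×0.8137 = 0.628 mol/dm³.
Y_N = C_N/C_{M0} = 0.6277/1.43 = 0.439.

0.439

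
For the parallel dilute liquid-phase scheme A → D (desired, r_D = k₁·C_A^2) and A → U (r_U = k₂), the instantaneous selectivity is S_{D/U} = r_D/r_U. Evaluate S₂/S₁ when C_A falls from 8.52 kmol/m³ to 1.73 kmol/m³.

S_{D/U} = (k₁/k₂)·C_A^2, so S₂/S₁ = (C_{A,2}/C_{A,1})^2.
= (1.73/8.52)^2 = (0.2031)^2 = 0.0412.
Selectivity toward D falls as C_A falls — high-concentration operation is favoured.

0.0412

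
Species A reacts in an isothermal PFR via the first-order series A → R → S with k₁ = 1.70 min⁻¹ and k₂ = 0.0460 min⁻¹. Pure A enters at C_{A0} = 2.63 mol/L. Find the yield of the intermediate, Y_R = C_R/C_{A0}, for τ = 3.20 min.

0.883

For first-order series with pure A initially, C_R(τ) = k₁C_{A0}/(k₂−k₁)·(e^(−k₁τ) − e^(−k₂τ)).
e^(−k₁τ) = e^(−1.70×3.20) = e^(−5.440) = 0.004339; e^(−k₂τ) = e^(−0.1472) = 0.8631.
C_R = 1.70×2.63/(0.0460−1.70) × (0.004339−0.8631) = (-2.703)×(-0.8588) = 2.321 mol/L.
Y_R = C_R/C_{A0} = 2.321/2.63 = 0.883.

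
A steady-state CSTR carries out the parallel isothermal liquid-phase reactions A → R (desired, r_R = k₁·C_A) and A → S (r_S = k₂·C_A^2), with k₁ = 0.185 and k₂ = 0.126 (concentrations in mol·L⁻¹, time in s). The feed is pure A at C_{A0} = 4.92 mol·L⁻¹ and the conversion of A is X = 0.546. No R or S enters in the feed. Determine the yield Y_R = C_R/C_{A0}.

Exit C_A = C_{A0}(1−X) = 4.92×0.454 = 2.234 mol·L⁻¹.
Rates in a CSTR are evaluated at the outlet concentration: r_R = 0.185×2.234 = 0.4132, r_S = 0.126×2.234^2 = 0.6287.
Fraction of consumed A going to R: r_R/(r_R+r_S) = 0.3966.
C_R = 0.3966·C_{A0}·X = 0.3966×4.92×0.546 = 1.07 mol·L⁻¹; Y_R = C_R/C_{A0} = 0.217.

0.217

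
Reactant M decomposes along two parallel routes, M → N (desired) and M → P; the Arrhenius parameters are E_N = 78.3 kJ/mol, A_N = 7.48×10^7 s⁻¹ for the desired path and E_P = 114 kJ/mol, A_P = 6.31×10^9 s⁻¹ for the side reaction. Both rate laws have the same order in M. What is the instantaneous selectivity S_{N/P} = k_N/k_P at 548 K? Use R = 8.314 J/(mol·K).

k_N/k_P = (A_N/A_P)·exp[−(E_N−E_P)/(RT)] = (A_N/A_P)·exp[(E_P−E_N)/(RT)].
(E_P−E_N)/(RT) = (114−78.3)×10³/(8.314×548) = 35700/4556 = 7.836.
k_N/k_P = (7.48×10^7/6.31×10^9)·exp(7.836) = 0.01185 × 2529 = 30.0.

30.0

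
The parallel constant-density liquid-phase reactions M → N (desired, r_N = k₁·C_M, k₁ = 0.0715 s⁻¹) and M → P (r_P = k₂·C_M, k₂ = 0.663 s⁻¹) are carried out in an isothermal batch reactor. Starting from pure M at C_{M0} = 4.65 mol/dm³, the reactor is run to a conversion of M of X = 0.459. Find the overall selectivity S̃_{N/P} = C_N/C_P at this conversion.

C_M = C_{M0}(1−X) = 2.516 mol/dm³.
Both paths are first order in M, so the instantaneous fraction to N is constant: dC_N/d(−C_M) = k₁/(k₁+k₂) = 0.09735.
C_N = 0.09735·(C_{M0}−C_M) = 0.09735×2.134 = 0.208 mol/dm³.
C_P = (C_{M0}−C_M)−C_N = 1.927 mol/dm³; S̃_{N/P} = 0.2078/1.927 = 0.108.

0.108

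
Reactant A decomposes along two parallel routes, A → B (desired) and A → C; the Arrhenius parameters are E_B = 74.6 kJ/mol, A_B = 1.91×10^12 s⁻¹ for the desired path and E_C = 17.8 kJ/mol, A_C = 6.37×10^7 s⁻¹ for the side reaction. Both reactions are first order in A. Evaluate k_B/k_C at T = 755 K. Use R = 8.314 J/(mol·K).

Since both paths have the same order in A, the concentration cancels and S_{B/C} = k_B/k_C = (A_B/A_C)·exp[(E_C−E_B)/(RT)].
(E_C−E_B)/(RT) = (17.8−74.6)×10³/(8.314×755) = -56800/6277 = -9.049.
k_B/k_C = (1.91×10^12/6.37×10^7)·exp(-9.049) = 29984 × 1.175×10^-4 = 3.52.
Since E_B > E_C, raising the temperature improves selectivity toward B.

3.52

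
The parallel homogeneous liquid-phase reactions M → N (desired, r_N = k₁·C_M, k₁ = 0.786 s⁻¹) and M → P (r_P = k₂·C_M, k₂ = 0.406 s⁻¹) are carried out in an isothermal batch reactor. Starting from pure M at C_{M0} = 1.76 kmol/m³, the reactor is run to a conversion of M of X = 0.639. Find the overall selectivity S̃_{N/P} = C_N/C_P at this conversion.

C_M = C_{M0}(1−X) = 0.6354 kmol/m³.
Both paths are first order in M, so the instantaneous fraction to N is constant: dC_N/d(−C_M) = k₁/(k₁+k₂) = 0.6594.
C_N = 0.6594·(C_{M0}−C_M) = 0.6594×1.125 = 0.742 kmol/m³.
C_P = (C_{M0}−C_M)−C_N = 0.3831 kmol/m³; S̃_{N/P} = 0.7416/0.3831 = 1.94.

1.94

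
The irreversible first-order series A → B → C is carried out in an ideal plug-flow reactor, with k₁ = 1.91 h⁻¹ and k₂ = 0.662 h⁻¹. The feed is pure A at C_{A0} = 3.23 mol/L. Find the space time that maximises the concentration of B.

The intermediate peaks when r₁ = r₂, i.e. k₁e^(−k₁τ) = k₂e^(−k₂τ), giving τ_opt = ln(k₂/k₁)/(k₂−k₁).
= ln(0.662/1.91)/(0.662−1.91) = ln(0.3466)/-1.248 = -1.060/-1.248 = 0.849 h.

0.849 h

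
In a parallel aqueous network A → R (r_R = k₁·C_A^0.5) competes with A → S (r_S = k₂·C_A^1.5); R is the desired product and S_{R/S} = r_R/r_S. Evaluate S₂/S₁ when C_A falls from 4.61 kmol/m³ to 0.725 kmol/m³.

6.36

S_{R/S} = (k₁/k₂)·C_A⁻¹, so S₂/S₁ = (C_{A,2}/C_{A,1})⁻¹.
= 4.61/0.725 = 6.36.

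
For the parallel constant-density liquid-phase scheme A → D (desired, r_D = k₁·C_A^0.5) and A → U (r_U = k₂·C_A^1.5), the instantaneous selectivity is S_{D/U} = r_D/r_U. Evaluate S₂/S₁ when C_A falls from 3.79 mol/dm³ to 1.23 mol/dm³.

3.08

S_{D/U} = (k₁/k₂)·C_A⁻¹, so S₂/S₁ = (C_{A,2}/C_{A,1})⁻¹.
= 3.79/1.23 = 3.08.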